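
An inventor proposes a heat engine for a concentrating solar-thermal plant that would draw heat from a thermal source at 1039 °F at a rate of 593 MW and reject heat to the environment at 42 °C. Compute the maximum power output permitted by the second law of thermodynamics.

Ẇ_max ≈ 369 MW

T_H = 1039 °F → (1039 − 32) × 5/9 = 559.44 °C = 832.59 K.
T_C = 42 °C → 42 + 273.15 = 315.15 K.
By the Carnot theorem, η_max = 1 − T_C/T_H = 1 − 315.15/832.59 = 0.6215.
W_max = η_max · Q_H = 0.6215 × 593 = 369 MW.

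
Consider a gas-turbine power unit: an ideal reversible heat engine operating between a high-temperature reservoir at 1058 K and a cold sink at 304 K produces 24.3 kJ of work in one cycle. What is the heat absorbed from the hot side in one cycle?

Carnot efficiency: η = 1 − T_C/T_H = 1 − 304.00/1058.00 = 0.7127.
Q_H = W/η = 24.3/0.7127 = 34.10 kJ.

Q_H ≈ 34.10 kJ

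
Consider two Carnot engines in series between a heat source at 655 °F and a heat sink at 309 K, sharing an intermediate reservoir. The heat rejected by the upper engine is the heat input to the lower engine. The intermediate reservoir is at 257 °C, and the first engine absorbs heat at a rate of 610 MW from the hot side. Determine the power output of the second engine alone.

Ẇ₂ ≈ 218 MW

T_H = 655 °F → (655 − 32) × 5/9 = 346.11 °C = 619.26 K.
T_m = 257 °C → 257 + 273.15 = 530.15 K.
Heat entering the second stage: Q_m = Q_H·(T_m/T_H) = 610 × 530.15/619.26 = 522 MW.
Second-stage efficiency η₂ = 1 − T_C/T_m = 1 − 309.00/530.15 = 0.4171, so W₂ = η₂·Q_m = 218 MW.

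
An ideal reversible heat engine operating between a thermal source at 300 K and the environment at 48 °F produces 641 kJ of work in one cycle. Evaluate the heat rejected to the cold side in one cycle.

Q_C ≈ 10100 kJ

T_C = 48 °F → (48 − 32) × 5/9 = 8.89 °C = 282.04 K.
The Carnot efficiency is η = 1 − T_C/T_H = 1 − 282.04/300.00 = 0.0599.
Since Q_C/Q_H = T_C/T_H and Q_H = W/η, Q_C = W·T_C/(T_H − T_C) = 641 × 282.04/17.96 = 10100 kJ.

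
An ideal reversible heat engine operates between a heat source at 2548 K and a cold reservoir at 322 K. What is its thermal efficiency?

η_rev = 1 − T_C/T_H = 1 − 322.00/2548.00 = 0.874.

η ≈ 0.874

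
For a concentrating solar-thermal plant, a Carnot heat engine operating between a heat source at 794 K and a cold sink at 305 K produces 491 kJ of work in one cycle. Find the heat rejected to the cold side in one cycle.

Q_C ≈ 306.2 kJ

For a reversible engine, η = 1 − T_C/T_H = 1 − 305.00/794.00 = 0.6159.
Since Q_C/Q_H = T_C/T_H and Q_H = W/η, Q_C = W·T_C/(T_H − T_C) = 491 × 305.00/489.00 = 306.2 kJ.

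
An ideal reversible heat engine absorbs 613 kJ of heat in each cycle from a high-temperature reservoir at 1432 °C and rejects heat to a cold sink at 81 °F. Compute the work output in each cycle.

W ≈ 505.0 kJ

T_H = 1432 °C → 1432 + 273.15 = 1705.15 K.
T_C = 81 °F → (81 − 32) × 5/9 = 27.22 °C = 300.37 K.
η_rev = 1 − T_C/T_H = 1 − 300.37/1705.15 = 0.8238.
W = η·Q_H = 0.8238 × 613 = 505.0 kJ.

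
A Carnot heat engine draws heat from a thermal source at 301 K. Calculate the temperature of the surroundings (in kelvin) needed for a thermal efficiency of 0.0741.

From η = 1 − T_C/T_H, T_C = T_H·(1 − η) = 301.00 × (1 − 0.0741) = 278.7 K.

T_C ≈ 278.7 K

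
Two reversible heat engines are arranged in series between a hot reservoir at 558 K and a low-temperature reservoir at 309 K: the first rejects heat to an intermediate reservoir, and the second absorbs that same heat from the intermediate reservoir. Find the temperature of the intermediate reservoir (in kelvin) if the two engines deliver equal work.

T_m ≈ 434 K

For reversible stages Q_m = Q_H·(T_m/T_H). Setting W₁ = Q_H(1 − T_m/T_H) equal to W₂ = Q_m(1 − T_C/T_m) = Q_H·(T_m − T_C)/T_H gives T_H − T_m = T_m − T_C, so T_m = (T_H + T_C)/2 = (558.00 + 309.00)/2 = 434 K.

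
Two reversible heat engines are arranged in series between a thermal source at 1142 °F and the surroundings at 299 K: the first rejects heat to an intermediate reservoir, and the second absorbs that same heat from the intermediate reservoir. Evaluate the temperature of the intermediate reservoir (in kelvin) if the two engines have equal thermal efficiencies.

T_m ≈ 516 K

T_H = 1142 °F → (1142 − 32) × 5/9 = 616.67 °C = 889.82 K.
Equal efficiencies require 1 − T_m/T_H = 1 − T_C/T_m, i.e. T_m/T_H = T_C/T_m, so T_m = √(T_H·T_C) = √(889.82 × 299.00) = 516 K.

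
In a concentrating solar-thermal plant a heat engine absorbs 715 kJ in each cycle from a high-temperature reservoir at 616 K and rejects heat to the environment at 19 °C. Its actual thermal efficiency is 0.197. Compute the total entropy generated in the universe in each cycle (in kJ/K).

ΔS_univ ≈ 0.805 kJ/K

T_C = 19 °C → 19 + 273.15 = 292.15 K.
W = η·Q_H = 0.197 × 715 = 140.9 kJ, so Q_C = Q_H − W = 574.1 kJ.
The hot reservoir loses entropy Q_H/T_H = 715/616.00 = 1.161 kJ/K; the cold reservoir gains Q_C/T_C = 574.1/292.15 = 1.965 kJ/K.
ΔS_univ = −Q_H/T_H + Q_C/T_C = 0.805 kJ/K (> 0, since η = 0.197 < η_Carnot = 0.526).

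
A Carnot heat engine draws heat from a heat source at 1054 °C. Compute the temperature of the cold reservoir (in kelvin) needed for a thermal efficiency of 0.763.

T_C ≈ 315 K

T_H = 1054 °C → 1054 + 273.15 = 1327.15 K.
From η = 1 − T_C/T_H, T_C = T_H·(1 − η) = 1327.15 × (1 − 0.763) = 315 K.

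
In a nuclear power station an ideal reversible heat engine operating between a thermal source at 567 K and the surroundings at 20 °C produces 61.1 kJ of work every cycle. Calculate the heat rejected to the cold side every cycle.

T_C = 20 °C → 20 + 273.15 = 293.15 K.
η_rev = 1 − T_C/T_H = 1 − 293.15/567.00 = 0.4830.
Since Q_C/Q_H = T_C/T_H and Q_H = W/η, Q_C = W·T_C/(T_H − T_C) = 61.1 × 293.15/273.85 = 65.4 kJ.

Q_C ≈ 65.4 kJ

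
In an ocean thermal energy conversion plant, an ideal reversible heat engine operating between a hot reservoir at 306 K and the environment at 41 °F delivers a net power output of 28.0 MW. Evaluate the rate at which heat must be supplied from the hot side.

Q̇_H ≈ 308 MW

T_C = 41 °F → (41 − 32) × 5/9 = 5.00 °C = 278.15 K.
η_rev = 1 − T_C/T_H = 1 − 278.15/306.00 = 0.0910.
Q_H = W/η = 28.0/0.0910 = 308 MW.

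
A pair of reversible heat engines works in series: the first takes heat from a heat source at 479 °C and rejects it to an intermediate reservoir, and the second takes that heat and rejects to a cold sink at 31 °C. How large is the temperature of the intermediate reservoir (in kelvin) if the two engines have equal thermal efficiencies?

T_H = 479 °C → 479 + 273.15 = 752.15 K.
T_C = 31 °C → 31 + 273.15 = 304.15 K.
Equal efficiencies require 1 − T_m/T_H = 1 − T_C/T_m, i.e. T_m/T_H = T_C/T_m, so T_m = √(T_H·T_C) = √(752.15 × 304.15) = 478 K.

T_m ≈ 478 K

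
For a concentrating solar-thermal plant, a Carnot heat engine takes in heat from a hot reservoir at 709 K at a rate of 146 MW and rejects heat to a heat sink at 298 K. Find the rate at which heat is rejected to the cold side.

Q̇_C ≈ 61.37 MW

For a reversible engine, η = 1 − T_C/T_H = 1 − 298.00/709.00 = 0.5797.
For a reversible cycle Q_C/Q_H = T_C/T_H, so Q_C = 146 × 298.00/709.00 = 61.37 MW.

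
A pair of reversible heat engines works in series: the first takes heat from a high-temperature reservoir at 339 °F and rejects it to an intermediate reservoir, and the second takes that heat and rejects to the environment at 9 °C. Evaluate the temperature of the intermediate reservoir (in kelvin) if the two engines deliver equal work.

T_m ≈ 363 K

T_H = 339 °F → (339 − 32) × 5/9 = 170.56 °C = 443.71 K.
T_C = 9 °C → 9 + 273.15 = 282.15 K.
For reversible stages Q_m = Q_H·(T_m/T_H). Setting W₁ = Q_H(1 − T_m/T_H) equal to W₂ = Q_m(1 − T_C/T_m) = Q_H·(T_m − T_C)/T_H gives T_H − T_m = T_m − T_C, so T_m = (T_H + T_C)/2 = (443.71 + 282.15)/2 = 363 K.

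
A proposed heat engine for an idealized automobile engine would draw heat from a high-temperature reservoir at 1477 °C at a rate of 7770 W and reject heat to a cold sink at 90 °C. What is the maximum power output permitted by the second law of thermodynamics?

Ẇ_max ≈ 6160 W

T_H = 1477 °C → 1477 + 273.15 = 1750.15 K.
T_C = 90 °C → 90 + 273.15 = 363.15 K.
No engine can exceed the Carnot limit: η_max = 1 − T_C/T_H = 1 − 363.15/1750.15 = 0.7925.
W_max = η_max · Q_H = 0.7925 × 7770 = 6160 W.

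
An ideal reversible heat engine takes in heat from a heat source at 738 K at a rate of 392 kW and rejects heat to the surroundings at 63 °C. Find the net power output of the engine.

Ẇ ≈ 213.4 kW

T_C = 63 °C → 63 + 273.15 = 336.15 K.
The Carnot efficiency is η = 1 − T_C/T_H = 1 − 336.15/738.00 = 0.5445.
W = η·Q_H = 0.5445 × 392 = 213.4 kW.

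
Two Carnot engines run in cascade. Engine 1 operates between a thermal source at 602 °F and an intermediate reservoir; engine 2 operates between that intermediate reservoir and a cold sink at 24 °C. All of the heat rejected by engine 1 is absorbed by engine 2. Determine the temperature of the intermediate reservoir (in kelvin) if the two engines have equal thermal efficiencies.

T_H = 602 °F → (602 − 32) × 5/9 = 316.67 °C = 589.82 K.
T_C = 24 °C → 24 + 273.15 = 297.15 K.
Equal efficiencies require 1 − T_m/T_H = 1 − T_C/T_m, i.e. T_m/T_H = T_C/T_m, so T_m = √(T_H·T_C) = √(589.82 × 297.15) = 418.6 K.

T_m ≈ 418.6 K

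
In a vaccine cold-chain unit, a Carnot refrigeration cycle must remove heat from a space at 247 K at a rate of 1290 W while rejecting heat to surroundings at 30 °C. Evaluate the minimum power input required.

Ẇ_in ≈ 293 W

T_H = 30 °C → 30 + 273.15 = 303.15 K.
For a reversible refrigerator, COP_R = T_C/(T_H − T_C) = 247.00/56.15 = 4.3989.
W = Q_C/COP_R = 1290/4.3989 = 293 W.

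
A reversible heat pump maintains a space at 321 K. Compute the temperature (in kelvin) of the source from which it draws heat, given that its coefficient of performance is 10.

COP_HP = T_H/(T_H − T_C) ⇒ T_C = T_H·(COP_HP − 1)/COP_HP = 321.00 × (10 − 1)/10 = 289 K.

T_C ≈ 289 K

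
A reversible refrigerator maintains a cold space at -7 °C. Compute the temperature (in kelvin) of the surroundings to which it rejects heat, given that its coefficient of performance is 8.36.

T_C = -7 °C → -7 + 273.15 = 266.15 K.
COP_R = T_C/(T_H − T_C) ⇒ T_H = T_C·(1 + 1/COP_R) = 266.15 × (1 + 1/8.36) = 298.0 K.

T_H ≈ 298.0 K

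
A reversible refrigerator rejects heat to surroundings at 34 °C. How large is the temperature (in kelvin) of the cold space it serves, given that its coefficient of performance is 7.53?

T_C ≈ 271 K

T_H = 34 °C → 34 + 273.15 = 307.15 K.
COP_R = T_C/(T_H − T_C) ⇒ T_C = T_H·COP_R/(1 + COP_R) = 307.15 × 7.53/(1 + 7.53) = 271 K.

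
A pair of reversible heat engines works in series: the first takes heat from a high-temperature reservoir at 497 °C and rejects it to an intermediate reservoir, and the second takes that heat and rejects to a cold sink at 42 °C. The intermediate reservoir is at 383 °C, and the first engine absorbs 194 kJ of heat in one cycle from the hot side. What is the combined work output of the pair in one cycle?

W_total ≈ 115 kJ

T_H = 497 °C → 497 + 273.15 = 770.15 K.
T_C = 42 °C → 42 + 273.15 = 315.15 K.
Two reversible stages in series are equivalent to a single Carnot engine between T_H and T_C, so η_total = 1 − T_C/T_H = 1 − 315.15/770.15 = 0.5908.
W_total = η_total · Q_H = 0.5908 × 194 = 115 kJ.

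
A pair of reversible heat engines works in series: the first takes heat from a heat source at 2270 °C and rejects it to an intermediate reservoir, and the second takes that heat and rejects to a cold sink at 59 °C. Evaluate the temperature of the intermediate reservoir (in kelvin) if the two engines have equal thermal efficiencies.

T_H = 2270 °C → 2270 + 273.15 = 2543.15 K.
T_C = 59 °C → 59 + 273.15 = 332.15 K.
Equal efficiencies require 1 − T_m/T_H = 1 − T_C/T_m, i.e. T_m/T_H = T_C/T_m, so T_m = √(T_H·T_C) = √(2543.15 × 332.15) = 919 K.

T_m ≈ 919 K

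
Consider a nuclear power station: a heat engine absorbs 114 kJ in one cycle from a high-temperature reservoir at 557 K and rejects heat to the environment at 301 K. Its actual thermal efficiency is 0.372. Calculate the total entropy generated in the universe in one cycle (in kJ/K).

ΔS_univ ≈ 0.0332 kJ/K

W = η·Q_H = 0.372 × 114 = 42.41 kJ, so Q_C = Q_H − W = 71.59 kJ.
The hot reservoir loses entropy Q_H/T_H = 114/557.00 = 0.2047 kJ/K; the cold reservoir gains Q_C/T_C = 71.59/301.00 = 0.2378 kJ/K.
ΔS_univ = −Q_H/T_H + Q_C/T_C = 0.0332 kJ/K (> 0, since η = 0.372 < η_Carnot = 0.460).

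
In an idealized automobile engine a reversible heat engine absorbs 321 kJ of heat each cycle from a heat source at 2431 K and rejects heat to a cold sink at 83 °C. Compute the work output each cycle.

T_C = 83 °C → 83 + 273.15 = 356.15 K.
The Carnot efficiency is η = 1 − T_C/T_H = 1 − 356.15/2431.00 = 0.8535.
W = η·Q_H = 0.8535 × 321 = 274 kJ.

W ≈ 274 kJ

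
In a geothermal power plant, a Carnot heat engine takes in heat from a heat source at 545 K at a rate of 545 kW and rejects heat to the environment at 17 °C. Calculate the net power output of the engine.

T_C = 17 °C → 17 + 273.15 = 290.15 K.
For a reversible engine, η = 1 − T_C/T_H = 1 − 290.15/545.00 = 0.4676.
W = η·Q_H = 0.4676 × 545 = 255 kW.

Ẇ ≈ 255 kW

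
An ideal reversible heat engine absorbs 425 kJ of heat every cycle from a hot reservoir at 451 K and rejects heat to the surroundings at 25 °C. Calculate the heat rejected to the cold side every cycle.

T_C = 25 °C → 25 + 273.15 = 298.15 K.
For a reversible engine, η = 1 − T_C/T_H = 1 − 298.15/451.00 = 0.3389.
For a reversible cycle Q_C/Q_H = T_C/T_H, so Q_C = 425 × 298.15/451.00 = 281 kJ.

Q_C ≈ 281 kJ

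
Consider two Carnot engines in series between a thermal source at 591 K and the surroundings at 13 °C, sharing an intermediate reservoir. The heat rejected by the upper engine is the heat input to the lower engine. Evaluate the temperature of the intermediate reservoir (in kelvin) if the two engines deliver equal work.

T_m ≈ 438.6 K

T_C = 13 °C → 13 + 273.15 = 286.15 K.
For reversible stages Q_m = Q_H·(T_m/T_H). Setting W₁ = Q_H(1 − T_m/T_H) equal to W₂ = Q_m(1 − T_C/T_m) = Q_H·(T_m − T_C)/T_H gives T_H − T_m = T_m − T_C, so T_m = (T_H + T_C)/2 = (591.00 + 286.15)/2 = 438.6 K.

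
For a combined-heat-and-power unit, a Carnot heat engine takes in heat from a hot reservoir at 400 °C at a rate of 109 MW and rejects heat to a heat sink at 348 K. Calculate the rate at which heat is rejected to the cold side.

T_H = 400 °C → 400 + 273.15 = 673.15 K.
For a reversible engine, η = 1 − T_C/T_H = 1 − 348.00/673.15 = 0.4830.
For a reversible cycle Q_C/Q_H = T_C/T_H, so Q_C = 109 × 348.00/673.15 = 56.3 MW.

Q̇_C ≈ 56.3 MW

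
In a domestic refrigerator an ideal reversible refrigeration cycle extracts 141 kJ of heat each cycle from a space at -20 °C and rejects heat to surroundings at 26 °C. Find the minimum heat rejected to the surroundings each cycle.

T_H = 26 °C → 26 + 273.15 = 299.15 K.
T_C = -20 °C → -20 + 273.15 = 253.15 K.
For a reversible cycle Q_H/Q_C = T_H/T_C, so Q_H = Q_C·T_H/T_C = 141 × 299.15/253.15 = 167 kJ.

Q_H ≈ 167 kJ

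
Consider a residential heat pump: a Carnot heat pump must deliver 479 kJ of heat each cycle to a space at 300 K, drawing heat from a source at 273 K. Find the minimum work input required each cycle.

W_in ≈ 43.11 kJ

For a reversible heat pump, COP_HP = T_H/(T_H − T_C) = 300.00/27.00 = 11.1111.
W = Q_H/COP_HP = 479/11.1111 = 43.11 kJ.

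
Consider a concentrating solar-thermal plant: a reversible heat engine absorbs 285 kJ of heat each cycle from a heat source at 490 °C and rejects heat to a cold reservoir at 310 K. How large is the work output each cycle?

W ≈ 169 kJ

T_H = 490 °C → 490 + 273.15 = 763.15 K.
The Carnot efficiency is η = 1 − T_C/T_H = 1 − 310.00/763.15 = 0.5938.
W = η·Q_H = 0.5938 × 285 = 169 kJ.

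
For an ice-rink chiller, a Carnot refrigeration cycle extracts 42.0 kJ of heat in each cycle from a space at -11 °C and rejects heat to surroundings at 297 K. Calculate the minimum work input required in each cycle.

T_C = -11 °C → -11 + 273.15 = 262.15 K.
Carnot COP: COP_R = T_C/(T_H − T_C) = 262.15/34.85 = 7.5222.
W = Q_C/COP_R = 42.0/7.5222 = 5.58 kJ.

W_in ≈ 5.58 kJ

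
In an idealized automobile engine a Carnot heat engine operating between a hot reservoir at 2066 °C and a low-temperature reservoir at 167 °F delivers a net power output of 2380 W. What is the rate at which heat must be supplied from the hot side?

Q̇_H ≈ 2800 W

T_H = 2066 °C → 2066 + 273.15 = 2339.15 K.
T_C = 167 °F → (167 − 32) × 5/9 = 75.00 °C = 348.15 K.
η_rev = 1 − T_C/T_H = 1 − 348.15/2339.15 = 0.8512.
Q_H = W/η = 2380/0.8512 = 2800 W.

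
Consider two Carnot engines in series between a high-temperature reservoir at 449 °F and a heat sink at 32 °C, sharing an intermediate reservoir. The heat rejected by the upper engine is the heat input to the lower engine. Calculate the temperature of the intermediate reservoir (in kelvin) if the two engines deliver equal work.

T_m ≈ 405 K

T_H = 449 °F → (449 − 32) × 5/9 = 231.67 °C = 504.82 K.
T_C = 32 °C → 32 + 273.15 = 305.15 K.
For reversible stages Q_m = Q_H·(T_m/T_H). Setting W₁ = Q_H(1 − T_m/T_H) equal to W₂ = Q_m(1 − T_C/T_m) = Q_H·(T_m − T_C)/T_H gives T_H − T_m = T_m − T_C, so T_m = (T_H + T_C)/2 = (504.82 + 305.15)/2 = 405 K.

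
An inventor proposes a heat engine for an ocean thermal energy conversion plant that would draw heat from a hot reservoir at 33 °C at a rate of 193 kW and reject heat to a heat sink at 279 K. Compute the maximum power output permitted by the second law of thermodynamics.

T_H = 33 °C → 33 + 273.15 = 306.15 K.
No engine can exceed the Carnot limit: η_max = 1 − T_C/T_H = 1 − 279.00/306.15 = 0.0887.
W_max = η_max · Q_H = 0.0887 × 193 = 17.12 kW.

Ẇ_max ≈ 17.12 kW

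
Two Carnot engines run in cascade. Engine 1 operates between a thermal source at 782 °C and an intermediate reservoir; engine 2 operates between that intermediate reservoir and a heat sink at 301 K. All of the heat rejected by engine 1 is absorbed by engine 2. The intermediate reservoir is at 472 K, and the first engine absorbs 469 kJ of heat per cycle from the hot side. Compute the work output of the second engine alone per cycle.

T_H = 782 °C → 782 + 273.15 = 1055.15 K.
Heat entering the second stage: Q_m = Q_H·(T_m/T_H) = 469 × 472.00/1055.15 = 209.8 kJ.
Second-stage efficiency η₂ = 1 − T_C/T_m = 1 − 301.00/472.00 = 0.3623, so W₂ = η₂·Q_m = 76.01 kJ.

W₂ ≈ 76.01 kJ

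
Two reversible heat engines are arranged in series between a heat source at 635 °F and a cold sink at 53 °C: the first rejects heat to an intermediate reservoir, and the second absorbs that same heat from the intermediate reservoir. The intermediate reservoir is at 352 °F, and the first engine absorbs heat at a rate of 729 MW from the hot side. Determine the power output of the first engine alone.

T_H = 635 °F → (635 − 32) × 5/9 = 335.00 °C = 608.15 K.
T_C = 53 °C → 53 + 273.15 = 326.15 K.
T_m = 352 °F → (352 − 32) × 5/9 = 177.78 °C = 450.93 K.
First-stage efficiency η₁ = 1 − T_m/T_H = 1 − 450.93/608.15 = 0.2585.
W₁ = η₁·Q_H = 0.2585 × 729 = 188.5 MW.

Ẇ₁ ≈ 188.5 MW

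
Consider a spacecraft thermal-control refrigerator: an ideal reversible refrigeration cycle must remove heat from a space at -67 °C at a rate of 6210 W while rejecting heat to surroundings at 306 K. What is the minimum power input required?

T_C = -67 °C → -67 + 273.15 = 206.15 K.
Carnot COP: COP_R = T_C/(T_H − T_C) = 206.15/99.85 = 2.0646.
W = Q_C/COP_R = 6210/2.0646 = 3010 W.

Ẇ_in ≈ 3010 W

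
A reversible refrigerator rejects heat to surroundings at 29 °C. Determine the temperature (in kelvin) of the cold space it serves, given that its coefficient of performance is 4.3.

T_C ≈ 245 K

T_H = 29 °C → 29 + 273.15 = 302.15 K.
COP_R = T_C/(T_H − T_C) ⇒ T_C = T_H·COP_R/(1 + COP_R) = 302.15 × 4.3/(1 + 4.3) = 245 K.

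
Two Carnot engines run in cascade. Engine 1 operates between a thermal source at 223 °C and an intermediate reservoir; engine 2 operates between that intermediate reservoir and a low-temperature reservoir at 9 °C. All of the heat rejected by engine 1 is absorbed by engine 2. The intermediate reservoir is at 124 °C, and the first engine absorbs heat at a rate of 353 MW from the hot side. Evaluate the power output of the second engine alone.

Ẇ₂ ≈ 81.82 MW

T_H = 223 °C → 223 + 273.15 = 496.15 K.
T_C = 9 °C → 9 + 273.15 = 282.15 K.
T_m = 124 °C → 124 + 273.15 = 397.15 K.
Heat entering the second stage: Q_m = Q_H·(T_m/T_H) = 353 × 397.15/496.15 = 282.6 MW.
Second-stage efficiency η₂ = 1 − T_C/T_m = 1 − 282.15/397.15 = 0.2896, so W₂ = η₂·Q_m = 81.82 MW.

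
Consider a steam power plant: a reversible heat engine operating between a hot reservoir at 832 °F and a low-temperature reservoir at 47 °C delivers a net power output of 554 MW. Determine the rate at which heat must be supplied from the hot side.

T_H = 832 °F → (832 − 32) × 5/9 = 444.44 °C = 717.59 K.
T_C = 47 °C → 47 + 273.15 = 320.15 K.
For a reversible engine, η = 1 − T_C/T_H = 1 − 320.15/717.59 = 0.5539.
Q_H = W/η = 554/0.5539 = 1000 MW.

Q̇_H ≈ 1000 MW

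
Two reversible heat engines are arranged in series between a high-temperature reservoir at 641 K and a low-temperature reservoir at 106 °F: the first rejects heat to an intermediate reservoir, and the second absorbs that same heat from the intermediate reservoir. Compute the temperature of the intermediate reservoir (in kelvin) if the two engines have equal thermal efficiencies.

T_C = 106 °F → (106 − 32) × 5/9 = 41.11 °C = 314.26 K.
Equal efficiencies require 1 − T_m/T_H = 1 − T_C/T_m, i.e. T_m/T_H = T_C/T_m, so T_m = √(T_H·T_C) = √(641.00 × 314.26) = 449 K.

T_m ≈ 449 K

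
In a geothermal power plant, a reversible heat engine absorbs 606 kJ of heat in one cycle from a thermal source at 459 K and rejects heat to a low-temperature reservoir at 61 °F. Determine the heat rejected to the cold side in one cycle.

Q_C ≈ 382 kJ

T_C = 61 °F → (61 − 32) × 5/9 = 16.11 °C = 289.26 K.
Since the cycle is reversible, η = 1 − T_C/T_H = 1 − 289.26/459.00 = 0.3698.
For a reversible cycle Q_C/Q_H = T_C/T_H, so Q_C = 606 × 289.26/459.00 = 382 kJ.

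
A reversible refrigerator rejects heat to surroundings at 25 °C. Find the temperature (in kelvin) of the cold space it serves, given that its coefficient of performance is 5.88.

T_H = 25 °C → 25 + 273.15 = 298.15 K.
COP_R = T_C/(T_H − T_C) ⇒ T_C = T_H·COP_R/(1 + COP_R) = 298.15 × 5.88/(1 + 5.88) = 255 K.

T_C ≈ 255 K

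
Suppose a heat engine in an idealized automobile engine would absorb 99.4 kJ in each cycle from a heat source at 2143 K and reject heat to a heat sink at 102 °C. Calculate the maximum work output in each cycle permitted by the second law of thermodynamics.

T_C = 102 °C → 102 + 273.15 = 375.15 K.
The second-law ceiling is the Carnot efficiency, η_max = 1 − T_C/T_H = 1 − 375.15/2143.00 = 0.8249.
W_max = η_max · Q_H = 0.8249 × 99.4 = 82.0 kJ.

W_max ≈ 82.0 kJ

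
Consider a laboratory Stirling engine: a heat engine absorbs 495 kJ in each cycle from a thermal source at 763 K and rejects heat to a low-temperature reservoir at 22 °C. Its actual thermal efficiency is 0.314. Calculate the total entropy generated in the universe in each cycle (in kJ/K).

ΔS_univ ≈ 0.502 kJ/K

T_C = 22 °C → 22 + 273.15 = 295.15 K.
W = η·Q_H = 0.314 × 495 = 155.4 kJ, so Q_C = Q_H − W = 339.6 kJ.
The hot reservoir loses entropy Q_H/T_H = 495/763.00 = 0.6488 kJ/K; the cold reservoir gains Q_C/T_C = 339.6/295.15 = 1.150 kJ/K.
ΔS_univ = −Q_H/T_H + Q_C/T_C = 0.502 kJ/K (> 0, since η = 0.314 < η_Carnot = 0.613).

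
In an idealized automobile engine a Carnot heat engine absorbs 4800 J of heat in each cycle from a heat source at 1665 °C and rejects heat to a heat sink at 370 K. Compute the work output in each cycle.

W ≈ 3880 J

T_H = 1665 °C → 1665 + 273.15 = 1938.15 K.
For a reversible engine, η = 1 − T_C/T_H = 1 − 370.00/1938.15 = 0.8091.
W = η·Q_H = 0.8091 × 4800 = 3880 J.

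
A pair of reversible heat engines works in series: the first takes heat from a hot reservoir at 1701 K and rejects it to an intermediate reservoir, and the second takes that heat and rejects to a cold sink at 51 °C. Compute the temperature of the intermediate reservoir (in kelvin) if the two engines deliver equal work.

T_C = 51 °C → 51 + 273.15 = 324.15 K.
For reversible stages Q_m = Q_H·(T_m/T_H). Setting W₁ = Q_H(1 − T_m/T_H) equal to W₂ = Q_m(1 − T_C/T_m) = Q_H·(T_m − T_C)/T_H gives T_H − T_m = T_m − T_C, so T_m = (T_H + T_C)/2 = (1701.00 + 324.15)/2 = 1013 K.

T_m ≈ 1013 K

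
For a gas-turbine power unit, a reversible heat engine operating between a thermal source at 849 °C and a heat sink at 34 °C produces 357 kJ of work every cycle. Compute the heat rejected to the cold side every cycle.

Q_C ≈ 135 kJ

T_H = 849 °C → 849 + 273.15 = 1122.15 K.
T_C = 34 °C → 34 + 273.15 = 307.15 K.
Carnot efficiency: η = 1 − T_C/T_H = 1 − 307.15/1122.15 = 0.7263.
Since Q_C/Q_H = T_C/T_H and Q_H = W/η, Q_C = W·T_C/(T_H − T_C) = 357 × 307.15/815.00 = 135 kJ.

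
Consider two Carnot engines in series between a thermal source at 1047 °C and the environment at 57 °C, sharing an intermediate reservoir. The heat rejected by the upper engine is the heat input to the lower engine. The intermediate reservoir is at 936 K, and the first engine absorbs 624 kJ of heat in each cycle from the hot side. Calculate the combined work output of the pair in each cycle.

W_total ≈ 468 kJ

T_H = 1047 °C → 1047 + 273.15 = 1320.15 K.
T_C = 57 °C → 57 + 273.15 = 330.15 K.
Two reversible stages in series are equivalent to a single Carnot engine between T_H and T_C, so η_total = 1 − T_C/T_H = 1 − 330.15/1320.15 = 0.7499.
W_total = η_total · Q_H = 0.7499 × 624 = 468 kJ.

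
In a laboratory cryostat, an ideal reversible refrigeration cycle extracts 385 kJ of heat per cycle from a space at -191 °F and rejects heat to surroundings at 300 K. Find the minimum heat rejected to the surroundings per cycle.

Q_H ≈ 773.8 kJ

T_C = -191 °F → (-191 − 32) × 5/9 = -123.89 °C = 149.26 K.
For a reversible cycle Q_H/Q_C = T_H/T_C, so Q_H = Q_C·T_H/T_C = 385 × 300.00/149.26 = 773.8 kJ.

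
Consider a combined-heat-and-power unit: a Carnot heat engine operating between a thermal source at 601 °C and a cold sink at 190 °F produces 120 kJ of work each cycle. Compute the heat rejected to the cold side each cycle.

Q_C ≈ 84.39 kJ

T_H = 601 °C → 601 + 273.15 = 874.15 K.
T_C = 190 °F → (190 − 32) × 5/9 = 87.78 °C = 360.93 K.
The Carnot efficiency is η = 1 − T_C/T_H = 1 − 360.93/874.15 = 0.5871.
Since Q_C/Q_H = T_C/T_H and Q_H = W/η, Q_C = W·T_C/(T_H − T_C) = 120 × 360.93/513.22 = 84.39 kJ.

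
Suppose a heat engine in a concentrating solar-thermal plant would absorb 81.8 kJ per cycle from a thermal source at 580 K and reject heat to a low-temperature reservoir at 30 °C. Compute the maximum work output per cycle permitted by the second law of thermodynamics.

W_max ≈ 39.0 kJ

T_C = 30 °C → 30 + 273.15 = 303.15 K.
By the Carnot theorem, η_max = 1 − T_C/T_H = 1 − 303.15/580.00 = 0.4773.
W_max = η_max · Q_H = 0.4773 × 81.8 = 39.0 kJ.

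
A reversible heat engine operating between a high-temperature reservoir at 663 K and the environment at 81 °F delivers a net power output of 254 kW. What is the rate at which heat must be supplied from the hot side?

Q̇_H ≈ 464 kW

T_C = 81 °F → (81 − 32) × 5/9 = 27.22 °C = 300.37 K.
The Carnot efficiency is η = 1 − T_C/T_H = 1 − 300.37/663.00 = 0.5469.
Q_H = W/η = 254/0.5469 = 464 kW.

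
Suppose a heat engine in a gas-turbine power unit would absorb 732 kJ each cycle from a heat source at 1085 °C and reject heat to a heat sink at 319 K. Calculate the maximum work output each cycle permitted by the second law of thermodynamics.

W_max ≈ 560 kJ

T_H = 1085 °C → 1085 + 273.15 = 1358.15 K.
By the Carnot theorem, η_max = 1 − T_C/T_H = 1 − 319.00/1358.15 = 0.7651.
W_max = η_max · Q_H = 0.7651 × 732 = 560 kJ.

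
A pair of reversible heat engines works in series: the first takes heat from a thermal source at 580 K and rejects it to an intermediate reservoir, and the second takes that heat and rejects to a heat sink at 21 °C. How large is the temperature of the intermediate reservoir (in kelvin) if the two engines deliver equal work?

T_C = 21 °C → 21 + 273.15 = 294.15 K.
For reversible stages Q_m = Q_H·(T_m/T_H). Setting W₁ = Q_H(1 − T_m/T_H) equal to W₂ = Q_m(1 − T_C/T_m) = Q_H·(T_m − T_C)/T_H gives T_H − T_m = T_m − T_C, so T_m = (T_H + T_C)/2 = (580.00 + 294.15)/2 = 437 K.

T_m ≈ 437 K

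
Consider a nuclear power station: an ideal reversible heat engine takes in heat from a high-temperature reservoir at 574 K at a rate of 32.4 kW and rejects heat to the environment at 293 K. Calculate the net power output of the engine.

Ẇ ≈ 15.9 kW

Carnot efficiency: η = 1 − T_C/T_H = 1 − 293.00/574.00 = 0.4895.
W = η·Q_H = 0.4895 × 32.4 = 15.9 kW.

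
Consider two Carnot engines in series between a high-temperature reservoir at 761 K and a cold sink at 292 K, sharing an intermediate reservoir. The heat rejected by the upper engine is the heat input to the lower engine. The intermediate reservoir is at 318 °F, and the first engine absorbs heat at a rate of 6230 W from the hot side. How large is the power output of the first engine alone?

T_m = 318 °F → (318 − 32) × 5/9 = 158.89 °C = 432.04 K.
First-stage efficiency η₁ = 1 − T_m/T_H = 1 − 432.04/761.00 = 0.4323.
W₁ = η₁·Q_H = 0.4323 × 6230 = 2690 W.

Ẇ₁ ≈ 2690 W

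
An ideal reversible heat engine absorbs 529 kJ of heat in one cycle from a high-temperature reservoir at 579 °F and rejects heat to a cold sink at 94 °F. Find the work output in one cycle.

W ≈ 247 kJ

T_H = 579 °F → (579 − 32) × 5/9 = 303.89 °C = 577.04 K.
T_C = 94 °F → (94 − 32) × 5/9 = 34.44 °C = 307.59 K.
Carnot efficiency: η = 1 − T_C/T_H = 1 − 307.59/577.04 = 0.4669.
W = η·Q_H = 0.4669 × 529 = 247 kJ.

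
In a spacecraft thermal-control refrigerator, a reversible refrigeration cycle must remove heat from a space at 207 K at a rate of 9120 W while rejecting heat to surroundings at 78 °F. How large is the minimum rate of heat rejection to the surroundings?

Q̇_H ≈ 13200 W

T_H = 78 °F → (78 − 32) × 5/9 = 25.56 °C = 298.71 K.
For a reversible cycle Q_H/Q_C = T_H/T_C, so Q_H = Q_C·T_H/T_C = 9120 × 298.71/207.00 = 13200 W.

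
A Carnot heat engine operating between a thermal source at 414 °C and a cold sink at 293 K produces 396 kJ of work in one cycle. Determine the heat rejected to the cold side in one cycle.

Q_C ≈ 294 kJ

T_H = 414 °C → 414 + 273.15 = 687.15 K.
For a reversible engine, η = 1 − T_C/T_H = 1 − 293.00/687.15 = 0.5736.
Since Q_C/Q_H = T_C/T_H and Q_H = W/η, Q_C = W·T_C/(T_H − T_C) = 396 × 293.00/394.15 = 294 kJ.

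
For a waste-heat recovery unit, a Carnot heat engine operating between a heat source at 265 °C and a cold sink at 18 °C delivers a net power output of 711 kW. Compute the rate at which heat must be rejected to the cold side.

T_H = 265 °C → 265 + 273.15 = 538.15 K.
T_C = 18 °C → 18 + 273.15 = 291.15 K.
η_rev = 1 − T_C/T_H = 1 − 291.15/538.15 = 0.4590.
Since Q_C/Q_H = T_C/T_H and Q_H = W/η, Q_C = W·T_C/(T_H − T_C) = 711 × 291.15/247.00 = 838.1 kW.

Q̇_C ≈ 838.1 kW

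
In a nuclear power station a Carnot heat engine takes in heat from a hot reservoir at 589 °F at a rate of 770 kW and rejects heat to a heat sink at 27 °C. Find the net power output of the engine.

Ẇ ≈ 373.3 kW

T_H = 589 °F → (589 − 32) × 5/9 = 309.44 °C = 582.59 K.
T_C = 27 °C → 27 + 273.15 = 300.15 K.
Carnot efficiency: η = 1 − T_C/T_H = 1 − 300.15/582.59 = 0.4848.
W = η·Q_H = 0.4848 × 770 = 373.3 kW.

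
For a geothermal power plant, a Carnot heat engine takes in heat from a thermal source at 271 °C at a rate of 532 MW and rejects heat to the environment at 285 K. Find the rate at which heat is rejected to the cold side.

Q̇_C ≈ 278.6 MW

T_H = 271 °C → 271 + 273.15 = 544.15 K.
The Carnot efficiency is η = 1 − T_C/T_H = 1 − 285.00/544.15 = 0.4762.
For a reversible cycle Q_C/Q_H = T_C/T_H, so Q_C = 532 × 285.00/544.15 = 278.6 MW.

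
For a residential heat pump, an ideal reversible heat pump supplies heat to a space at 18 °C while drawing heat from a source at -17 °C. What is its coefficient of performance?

COP_HP ≈ 8.319

T_H = 18 °C → 18 + 273.15 = 291.15 K.
T_C = -17 °C → -17 + 273.15 = 256.15 K.
COP_HP = T_H/(T_H − T_C) = 291.15/(291.15 − 256.15) = 8.319.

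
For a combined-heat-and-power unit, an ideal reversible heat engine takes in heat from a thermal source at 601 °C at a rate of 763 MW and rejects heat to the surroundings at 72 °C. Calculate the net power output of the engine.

Ẇ ≈ 462 MW

T_H = 601 °C → 601 + 273.15 = 874.15 K.
T_C = 72 °C → 72 + 273.15 = 345.15 K.
Since the cycle is reversible, η = 1 − T_C/T_H = 1 − 345.15/874.15 = 0.6052.
W = η·Q_H = 0.6052 × 763 = 462 MW.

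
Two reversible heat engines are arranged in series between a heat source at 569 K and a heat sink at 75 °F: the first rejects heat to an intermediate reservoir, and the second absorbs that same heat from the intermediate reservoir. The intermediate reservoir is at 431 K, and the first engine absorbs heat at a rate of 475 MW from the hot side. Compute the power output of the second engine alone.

T_C = 75 °F → (75 − 32) × 5/9 = 23.89 °C = 297.04 K.
Heat entering the second stage: Q_m = Q_H·(T_m/T_H) = 475 × 431.00/569.00 = 360 MW.
Second-stage efficiency η₂ = 1 − T_C/T_m = 1 − 297.04/431.00 = 0.3108, so W₂ = η₂·Q_m = 112 MW.

Ẇ₂ ≈ 112 MW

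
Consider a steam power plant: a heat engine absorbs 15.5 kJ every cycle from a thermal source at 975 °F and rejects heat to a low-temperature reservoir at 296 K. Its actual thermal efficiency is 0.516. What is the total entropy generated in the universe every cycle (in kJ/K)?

ΔS_univ ≈ 0.005898 kJ/K

T_H = 975 °F → (975 − 32) × 5/9 = 523.89 °C = 797.04 K.
W = η·Q_H = 0.516 × 15.5 = 7.998 kJ, so Q_C = Q_H − W = 7.502 kJ.
Reservoir entropy changes: ΔS_H = −Q_H/T_H = −15.5/797.04 = -0.01945 kJ/K and ΔS_C = +Q_C/T_C = 7.502/296.00 = 0.02534 kJ/K.
ΔS_univ = −Q_H/T_H + Q_C/T_C = 0.005898 kJ/K (> 0, since η = 0.516 < η_Carnot = 0.629).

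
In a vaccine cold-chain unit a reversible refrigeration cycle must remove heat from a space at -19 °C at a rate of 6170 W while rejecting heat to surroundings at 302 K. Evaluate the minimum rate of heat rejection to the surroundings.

T_C = -19 °C → -19 + 273.15 = 254.15 K.
For a reversible cycle Q_H/Q_C = T_H/T_C, so Q_H = Q_C·T_H/T_C = 6170 × 302.00/254.15 = 7330 W.

Q̇_H ≈ 7330 W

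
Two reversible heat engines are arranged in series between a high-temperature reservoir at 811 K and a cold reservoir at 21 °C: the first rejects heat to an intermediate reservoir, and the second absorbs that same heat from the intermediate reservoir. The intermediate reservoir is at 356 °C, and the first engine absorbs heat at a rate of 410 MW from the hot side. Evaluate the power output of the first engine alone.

T_C = 21 °C → 21 + 273.15 = 294.15 K.
T_m = 356 °C → 356 + 273.15 = 629.15 K.
First-stage efficiency η₁ = 1 − T_m/T_H = 1 − 629.15/811.00 = 0.2242.
W₁ = η₁·Q_H = 0.2242 × 410 = 91.9 MW.

Ẇ₁ ≈ 91.9 MW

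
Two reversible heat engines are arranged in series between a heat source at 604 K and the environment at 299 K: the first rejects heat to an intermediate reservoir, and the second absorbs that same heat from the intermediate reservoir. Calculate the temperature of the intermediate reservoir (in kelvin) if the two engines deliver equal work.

T_m ≈ 451.5 K

For reversible stages Q_m = Q_H·(T_m/T_H). Setting W₁ = Q_H(1 − T_m/T_H) equal to W₂ = Q_m(1 − T_C/T_m) = Q_H·(T_m − T_C)/T_H gives T_H − T_m = T_m − T_C, so T_m = (T_H + T_C)/2 = (604.00 + 299.00)/2 = 451.5 K.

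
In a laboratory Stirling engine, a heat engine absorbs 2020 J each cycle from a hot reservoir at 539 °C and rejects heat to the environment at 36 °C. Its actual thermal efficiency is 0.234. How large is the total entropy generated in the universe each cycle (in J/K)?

ΔS_univ ≈ 2.52 J/K

T_H = 539 °C → 539 + 273.15 = 812.15 K.
T_C = 36 °C → 36 + 273.15 = 309.15 K.
W = η·Q_H = 0.234 × 2020 = 472.7 J, so Q_C = Q_H − W = 1547 J.
The hot reservoir loses entropy Q_H/T_H = 2020/812.15 = 2.487 J/K; the cold reservoir gains Q_C/T_C = 1547/309.15 = 5.005 J/K.
ΔS_univ = −Q_H/T_H + Q_C/T_C = 2.52 J/K (> 0, since η = 0.234 < η_Carnot = 0.619).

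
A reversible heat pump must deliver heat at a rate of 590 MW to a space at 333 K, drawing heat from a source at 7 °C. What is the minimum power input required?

Ẇ_in ≈ 93.6 MW

T_C = 7 °C → 7 + 273.15 = 280.15 K.
The Carnot heat-pump COP is COP_HP = T_H/(T_H − T_C) = 333.00/52.85 = 6.3009.
W = Q_H/COP_HP = 590/6.3009 = 93.6 MW.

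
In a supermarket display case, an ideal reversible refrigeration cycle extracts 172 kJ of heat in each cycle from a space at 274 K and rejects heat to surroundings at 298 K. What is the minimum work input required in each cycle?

The reversible coefficient of performance is COP_R = T_C/(T_H − T_C) = 274.00/24.00 = 11.4167.
W = Q_C/COP_R = 172/11.4167 = 15.07 kJ.

W_in ≈ 15.07 kJ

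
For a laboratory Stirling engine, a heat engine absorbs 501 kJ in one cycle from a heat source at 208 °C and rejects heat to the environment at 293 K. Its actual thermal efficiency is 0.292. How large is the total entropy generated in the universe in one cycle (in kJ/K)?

T_H = 208 °C → 208 + 273.15 = 481.15 K.
W = η·Q_H = 0.292 × 501 = 146.3 kJ, so Q_C = Q_H − W = 354.7 kJ.
Reservoir entropy changes: ΔS_H = −Q_H/T_H = −501/481.15 = -1.041 kJ/K and ΔS_C = +Q_C/T_C = 354.7/293.00 = 1.211 kJ/K.
ΔS_univ = −Q_H/T_H + Q_C/T_C = 0.1694 kJ/K (> 0, since η = 0.292 < η_Carnot = 0.391).

ΔS_univ ≈ 0.1694 kJ/K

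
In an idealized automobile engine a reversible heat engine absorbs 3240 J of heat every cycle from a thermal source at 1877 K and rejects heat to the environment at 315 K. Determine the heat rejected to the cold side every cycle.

Q_C ≈ 543.7 J

The Carnot efficiency is η = 1 − T_C/T_H = 1 − 315.00/1877.00 = 0.8322.
For a reversible cycle Q_C/Q_H = T_C/T_H, so Q_C = 3240 × 315.00/1877.00 = 543.7 J.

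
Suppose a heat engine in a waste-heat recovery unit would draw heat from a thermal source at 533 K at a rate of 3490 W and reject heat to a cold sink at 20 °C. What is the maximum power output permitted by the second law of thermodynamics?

Ẇ_max ≈ 1570 W

T_C = 20 °C → 20 + 273.15 = 293.15 K.
The upper bound on efficiency is η_max = 1 − T_C/T_H = 1 − 293.15/533.00 = 0.4500.
W_max = η_max · Q_H = 0.4500 × 3490 = 1570 W.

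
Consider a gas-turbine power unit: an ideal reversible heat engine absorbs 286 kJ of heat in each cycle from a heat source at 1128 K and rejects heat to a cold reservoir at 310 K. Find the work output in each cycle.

η_rev = 1 − T_C/T_H = 1 − 310.00/1128.00 = 0.7252.
W = η·Q_H = 0.7252 × 286 = 207 kJ.

W ≈ 207 kJ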